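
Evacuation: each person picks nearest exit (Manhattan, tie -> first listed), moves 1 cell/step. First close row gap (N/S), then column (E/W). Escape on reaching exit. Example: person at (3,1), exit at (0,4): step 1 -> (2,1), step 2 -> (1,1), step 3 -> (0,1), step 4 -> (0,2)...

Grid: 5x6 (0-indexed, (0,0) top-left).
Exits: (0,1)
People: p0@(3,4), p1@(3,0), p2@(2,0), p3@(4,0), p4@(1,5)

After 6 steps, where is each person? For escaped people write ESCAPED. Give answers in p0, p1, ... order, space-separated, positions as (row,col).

Step 1: p0:(3,4)->(2,4) | p1:(3,0)->(2,0) | p2:(2,0)->(1,0) | p3:(4,0)->(3,0) | p4:(1,5)->(0,5)
Step 2: p0:(2,4)->(1,4) | p1:(2,0)->(1,0) | p2:(1,0)->(0,0) | p3:(3,0)->(2,0) | p4:(0,5)->(0,4)
Step 3: p0:(1,4)->(0,4) | p1:(1,0)->(0,0) | p2:(0,0)->(0,1)->EXIT | p3:(2,0)->(1,0) | p4:(0,4)->(0,3)
Step 4: p0:(0,4)->(0,3) | p1:(0,0)->(0,1)->EXIT | p2:escaped | p3:(1,0)->(0,0) | p4:(0,3)->(0,2)
Step 5: p0:(0,3)->(0,2) | p1:escaped | p2:escaped | p3:(0,0)->(0,1)->EXIT | p4:(0,2)->(0,1)->EXIT
Step 6: p0:(0,2)->(0,1)->EXIT | p1:escaped | p2:escaped | p3:escaped | p4:escaped

ESCAPED ESCAPED ESCAPED ESCAPED ESCAPED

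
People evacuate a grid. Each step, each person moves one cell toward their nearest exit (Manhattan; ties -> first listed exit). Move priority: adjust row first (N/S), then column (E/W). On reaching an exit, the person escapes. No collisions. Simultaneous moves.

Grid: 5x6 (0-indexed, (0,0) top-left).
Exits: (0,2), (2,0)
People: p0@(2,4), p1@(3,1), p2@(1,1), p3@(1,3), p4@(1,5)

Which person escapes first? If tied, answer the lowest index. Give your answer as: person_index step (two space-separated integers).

Answer: 1 2

Derivation:
Step 1: p0:(2,4)->(1,4) | p1:(3,1)->(2,1) | p2:(1,1)->(0,1) | p3:(1,3)->(0,3) | p4:(1,5)->(0,5)
Step 2: p0:(1,4)->(0,4) | p1:(2,1)->(2,0)->EXIT | p2:(0,1)->(0,2)->EXIT | p3:(0,3)->(0,2)->EXIT | p4:(0,5)->(0,4)
Step 3: p0:(0,4)->(0,3) | p1:escaped | p2:escaped | p3:escaped | p4:(0,4)->(0,3)
Step 4: p0:(0,3)->(0,2)->EXIT | p1:escaped | p2:escaped | p3:escaped | p4:(0,3)->(0,2)->EXIT
Exit steps: [4, 2, 2, 2, 4]
First to escape: p1 at step 2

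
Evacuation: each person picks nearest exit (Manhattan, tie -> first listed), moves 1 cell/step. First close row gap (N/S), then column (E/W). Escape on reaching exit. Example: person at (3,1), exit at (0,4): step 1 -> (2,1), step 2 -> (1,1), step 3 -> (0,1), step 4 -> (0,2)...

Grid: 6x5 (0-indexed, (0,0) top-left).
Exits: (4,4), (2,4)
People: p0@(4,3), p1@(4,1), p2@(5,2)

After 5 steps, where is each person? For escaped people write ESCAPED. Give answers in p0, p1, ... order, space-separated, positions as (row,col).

Step 1: p0:(4,3)->(4,4)->EXIT | p1:(4,1)->(4,2) | p2:(5,2)->(4,2)
Step 2: p0:escaped | p1:(4,2)->(4,3) | p2:(4,2)->(4,3)
Step 3: p0:escaped | p1:(4,3)->(4,4)->EXIT | p2:(4,3)->(4,4)->EXIT

ESCAPED ESCAPED ESCAPED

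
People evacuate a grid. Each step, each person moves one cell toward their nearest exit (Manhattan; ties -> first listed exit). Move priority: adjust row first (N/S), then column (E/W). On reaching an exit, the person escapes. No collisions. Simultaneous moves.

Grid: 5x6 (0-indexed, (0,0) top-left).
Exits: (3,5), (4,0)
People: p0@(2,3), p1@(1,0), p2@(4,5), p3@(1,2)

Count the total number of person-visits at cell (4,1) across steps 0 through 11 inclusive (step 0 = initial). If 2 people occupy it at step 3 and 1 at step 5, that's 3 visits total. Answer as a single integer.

Step 0: p0@(2,3) p1@(1,0) p2@(4,5) p3@(1,2) -> at (4,1): 0 [-], cum=0
Step 1: p0@(3,3) p1@(2,0) p2@ESC p3@(2,2) -> at (4,1): 0 [-], cum=0
Step 2: p0@(3,4) p1@(3,0) p2@ESC p3@(3,2) -> at (4,1): 0 [-], cum=0
Step 3: p0@ESC p1@ESC p2@ESC p3@(3,3) -> at (4,1): 0 [-], cum=0
Step 4: p0@ESC p1@ESC p2@ESC p3@(3,4) -> at (4,1): 0 [-], cum=0
Step 5: p0@ESC p1@ESC p2@ESC p3@ESC -> at (4,1): 0 [-], cum=0
Total visits = 0

Answer: 0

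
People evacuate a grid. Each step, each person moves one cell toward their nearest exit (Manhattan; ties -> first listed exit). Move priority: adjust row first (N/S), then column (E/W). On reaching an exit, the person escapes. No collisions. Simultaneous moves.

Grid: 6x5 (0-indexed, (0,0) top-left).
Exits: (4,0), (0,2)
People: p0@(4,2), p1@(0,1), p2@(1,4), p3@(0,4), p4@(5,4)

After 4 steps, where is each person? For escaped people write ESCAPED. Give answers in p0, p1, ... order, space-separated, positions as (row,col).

Step 1: p0:(4,2)->(4,1) | p1:(0,1)->(0,2)->EXIT | p2:(1,4)->(0,4) | p3:(0,4)->(0,3) | p4:(5,4)->(4,4)
Step 2: p0:(4,1)->(4,0)->EXIT | p1:escaped | p2:(0,4)->(0,3) | p3:(0,3)->(0,2)->EXIT | p4:(4,4)->(4,3)
Step 3: p0:escaped | p1:escaped | p2:(0,3)->(0,2)->EXIT | p3:escaped | p4:(4,3)->(4,2)
Step 4: p0:escaped | p1:escaped | p2:escaped | p3:escaped | p4:(4,2)->(4,1)

ESCAPED ESCAPED ESCAPED ESCAPED (4,1)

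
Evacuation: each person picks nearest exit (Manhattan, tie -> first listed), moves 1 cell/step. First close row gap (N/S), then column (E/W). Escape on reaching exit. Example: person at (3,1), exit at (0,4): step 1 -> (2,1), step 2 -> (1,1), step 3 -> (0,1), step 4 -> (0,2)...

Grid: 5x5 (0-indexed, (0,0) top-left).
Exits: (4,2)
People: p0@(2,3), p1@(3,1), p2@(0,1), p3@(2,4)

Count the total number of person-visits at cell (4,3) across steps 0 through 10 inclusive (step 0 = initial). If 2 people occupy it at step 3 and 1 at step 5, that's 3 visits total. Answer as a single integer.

Step 0: p0@(2,3) p1@(3,1) p2@(0,1) p3@(2,4) -> at (4,3): 0 [-], cum=0
Step 1: p0@(3,3) p1@(4,1) p2@(1,1) p3@(3,4) -> at (4,3): 0 [-], cum=0
Step 2: p0@(4,3) p1@ESC p2@(2,1) p3@(4,4) -> at (4,3): 1 [p0], cum=1
Step 3: p0@ESC p1@ESC p2@(3,1) p3@(4,3) -> at (4,3): 1 [p3], cum=2
Step 4: p0@ESC p1@ESC p2@(4,1) p3@ESC -> at (4,3): 0 [-], cum=2
Step 5: p0@ESC p1@ESC p2@ESC p3@ESC -> at (4,3): 0 [-], cum=2
Total visits = 2

Answer: 2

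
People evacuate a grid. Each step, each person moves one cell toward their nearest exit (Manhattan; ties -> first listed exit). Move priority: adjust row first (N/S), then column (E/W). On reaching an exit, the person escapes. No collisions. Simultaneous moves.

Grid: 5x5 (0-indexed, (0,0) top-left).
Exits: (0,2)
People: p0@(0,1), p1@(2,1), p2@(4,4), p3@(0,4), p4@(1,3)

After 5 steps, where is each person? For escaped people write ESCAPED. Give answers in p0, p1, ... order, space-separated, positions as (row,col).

Step 1: p0:(0,1)->(0,2)->EXIT | p1:(2,1)->(1,1) | p2:(4,4)->(3,4) | p3:(0,4)->(0,3) | p4:(1,3)->(0,3)
Step 2: p0:escaped | p1:(1,1)->(0,1) | p2:(3,4)->(2,4) | p3:(0,3)->(0,2)->EXIT | p4:(0,3)->(0,2)->EXIT
Step 3: p0:escaped | p1:(0,1)->(0,2)->EXIT | p2:(2,4)->(1,4) | p3:escaped | p4:escaped
Step 4: p0:escaped | p1:escaped | p2:(1,4)->(0,4) | p3:escaped | p4:escaped
Step 5: p0:escaped | p1:escaped | p2:(0,4)->(0,3) | p3:escaped | p4:escaped

ESCAPED ESCAPED (0,3) ESCAPED ESCAPED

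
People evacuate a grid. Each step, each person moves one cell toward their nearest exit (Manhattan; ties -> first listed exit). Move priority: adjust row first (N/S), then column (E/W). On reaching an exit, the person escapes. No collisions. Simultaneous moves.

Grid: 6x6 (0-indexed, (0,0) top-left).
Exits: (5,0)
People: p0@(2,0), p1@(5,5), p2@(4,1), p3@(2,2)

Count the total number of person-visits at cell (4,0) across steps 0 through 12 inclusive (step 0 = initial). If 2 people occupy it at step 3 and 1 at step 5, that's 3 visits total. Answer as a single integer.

Step 0: p0@(2,0) p1@(5,5) p2@(4,1) p3@(2,2) -> at (4,0): 0 [-], cum=0
Step 1: p0@(3,0) p1@(5,4) p2@(5,1) p3@(3,2) -> at (4,0): 0 [-], cum=0
Step 2: p0@(4,0) p1@(5,3) p2@ESC p3@(4,2) -> at (4,0): 1 [p0], cum=1
Step 3: p0@ESC p1@(5,2) p2@ESC p3@(5,2) -> at (4,0): 0 [-], cum=1
Step 4: p0@ESC p1@(5,1) p2@ESC p3@(5,1) -> at (4,0): 0 [-], cum=1
Step 5: p0@ESC p1@ESC p2@ESC p3@ESC -> at (4,0): 0 [-], cum=1
Total visits = 1

Answer: 1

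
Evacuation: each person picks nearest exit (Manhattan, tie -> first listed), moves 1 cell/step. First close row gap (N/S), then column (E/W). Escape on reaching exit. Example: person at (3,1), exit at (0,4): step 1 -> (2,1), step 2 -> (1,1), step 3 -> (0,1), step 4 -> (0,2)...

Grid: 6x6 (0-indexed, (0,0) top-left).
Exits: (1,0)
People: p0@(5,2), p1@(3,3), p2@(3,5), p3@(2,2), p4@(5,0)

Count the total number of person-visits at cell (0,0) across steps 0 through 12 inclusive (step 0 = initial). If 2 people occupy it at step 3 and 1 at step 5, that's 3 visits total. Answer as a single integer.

Answer: 0

Derivation:
Step 0: p0@(5,2) p1@(3,3) p2@(3,5) p3@(2,2) p4@(5,0) -> at (0,0): 0 [-], cum=0
Step 1: p0@(4,2) p1@(2,3) p2@(2,5) p3@(1,2) p4@(4,0) -> at (0,0): 0 [-], cum=0
Step 2: p0@(3,2) p1@(1,3) p2@(1,5) p3@(1,1) p4@(3,0) -> at (0,0): 0 [-], cum=0
Step 3: p0@(2,2) p1@(1,2) p2@(1,4) p3@ESC p4@(2,0) -> at (0,0): 0 [-], cum=0
Step 4: p0@(1,2) p1@(1,1) p2@(1,3) p3@ESC p4@ESC -> at (0,0): 0 [-], cum=0
Step 5: p0@(1,1) p1@ESC p2@(1,2) p3@ESC p4@ESC -> at (0,0): 0 [-], cum=0
Step 6: p0@ESC p1@ESC p2@(1,1) p3@ESC p4@ESC -> at (0,0): 0 [-], cum=0
Step 7: p0@ESC p1@ESC p2@ESC p3@ESC p4@ESC -> at (0,0): 0 [-], cum=0
Total visits = 0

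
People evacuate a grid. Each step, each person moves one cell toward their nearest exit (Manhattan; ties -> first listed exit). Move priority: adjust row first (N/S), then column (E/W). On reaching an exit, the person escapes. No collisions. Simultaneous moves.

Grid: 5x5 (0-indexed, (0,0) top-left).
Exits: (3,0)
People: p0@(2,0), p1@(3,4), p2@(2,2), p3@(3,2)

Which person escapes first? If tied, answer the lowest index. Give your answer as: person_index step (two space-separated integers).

Step 1: p0:(2,0)->(3,0)->EXIT | p1:(3,4)->(3,3) | p2:(2,2)->(3,2) | p3:(3,2)->(3,1)
Step 2: p0:escaped | p1:(3,3)->(3,2) | p2:(3,2)->(3,1) | p3:(3,1)->(3,0)->EXIT
Step 3: p0:escaped | p1:(3,2)->(3,1) | p2:(3,1)->(3,0)->EXIT | p3:escaped
Step 4: p0:escaped | p1:(3,1)->(3,0)->EXIT | p2:escaped | p3:escaped
Exit steps: [1, 4, 3, 2]
First to escape: p0 at step 1

Answer: 0 1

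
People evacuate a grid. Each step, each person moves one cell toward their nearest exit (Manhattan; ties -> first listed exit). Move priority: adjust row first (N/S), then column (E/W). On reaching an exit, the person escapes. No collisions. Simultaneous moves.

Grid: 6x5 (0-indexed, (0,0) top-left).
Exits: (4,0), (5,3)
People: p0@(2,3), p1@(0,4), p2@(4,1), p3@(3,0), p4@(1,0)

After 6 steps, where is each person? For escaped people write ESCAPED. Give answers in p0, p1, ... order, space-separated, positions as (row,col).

Step 1: p0:(2,3)->(3,3) | p1:(0,4)->(1,4) | p2:(4,1)->(4,0)->EXIT | p3:(3,0)->(4,0)->EXIT | p4:(1,0)->(2,0)
Step 2: p0:(3,3)->(4,3) | p1:(1,4)->(2,4) | p2:escaped | p3:escaped | p4:(2,0)->(3,0)
Step 3: p0:(4,3)->(5,3)->EXIT | p1:(2,4)->(3,4) | p2:escaped | p3:escaped | p4:(3,0)->(4,0)->EXIT
Step 4: p0:escaped | p1:(3,4)->(4,4) | p2:escaped | p3:escaped | p4:escaped
Step 5: p0:escaped | p1:(4,4)->(5,4) | p2:escaped | p3:escaped | p4:escaped
Step 6: p0:escaped | p1:(5,4)->(5,3)->EXIT | p2:escaped | p3:escaped | p4:escaped

ESCAPED ESCAPED ESCAPED ESCAPED ESCAPED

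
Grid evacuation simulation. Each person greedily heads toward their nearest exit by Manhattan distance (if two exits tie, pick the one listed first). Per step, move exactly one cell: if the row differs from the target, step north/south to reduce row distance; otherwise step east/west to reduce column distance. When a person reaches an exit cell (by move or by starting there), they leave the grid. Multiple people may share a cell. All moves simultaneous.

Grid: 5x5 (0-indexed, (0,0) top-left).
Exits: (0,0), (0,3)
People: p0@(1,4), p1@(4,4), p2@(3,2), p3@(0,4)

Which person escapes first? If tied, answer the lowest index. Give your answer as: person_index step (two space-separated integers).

Answer: 3 1

Derivation:
Step 1: p0:(1,4)->(0,4) | p1:(4,4)->(3,4) | p2:(3,2)->(2,2) | p3:(0,4)->(0,3)->EXIT
Step 2: p0:(0,4)->(0,3)->EXIT | p1:(3,4)->(2,4) | p2:(2,2)->(1,2) | p3:escaped
Step 3: p0:escaped | p1:(2,4)->(1,4) | p2:(1,2)->(0,2) | p3:escaped
Step 4: p0:escaped | p1:(1,4)->(0,4) | p2:(0,2)->(0,3)->EXIT | p3:escaped
Step 5: p0:escaped | p1:(0,4)->(0,3)->EXIT | p2:escaped | p3:escaped
Exit steps: [2, 5, 4, 1]
First to escape: p3 at step 1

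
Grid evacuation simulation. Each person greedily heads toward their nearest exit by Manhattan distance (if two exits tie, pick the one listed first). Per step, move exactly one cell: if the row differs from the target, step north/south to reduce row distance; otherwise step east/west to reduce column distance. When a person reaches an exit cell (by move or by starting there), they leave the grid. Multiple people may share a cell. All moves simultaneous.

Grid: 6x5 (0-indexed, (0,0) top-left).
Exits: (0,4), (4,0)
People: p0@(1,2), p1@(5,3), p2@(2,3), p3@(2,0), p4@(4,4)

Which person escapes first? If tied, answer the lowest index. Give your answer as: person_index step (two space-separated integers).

Answer: 3 2

Derivation:
Step 1: p0:(1,2)->(0,2) | p1:(5,3)->(4,3) | p2:(2,3)->(1,3) | p3:(2,0)->(3,0) | p4:(4,4)->(3,4)
Step 2: p0:(0,2)->(0,3) | p1:(4,3)->(4,2) | p2:(1,3)->(0,3) | p3:(3,0)->(4,0)->EXIT | p4:(3,4)->(2,4)
Step 3: p0:(0,3)->(0,4)->EXIT | p1:(4,2)->(4,1) | p2:(0,3)->(0,4)->EXIT | p3:escaped | p4:(2,4)->(1,4)
Step 4: p0:escaped | p1:(4,1)->(4,0)->EXIT | p2:escaped | p3:escaped | p4:(1,4)->(0,4)->EXIT
Exit steps: [3, 4, 3, 2, 4]
First to escape: p3 at step 2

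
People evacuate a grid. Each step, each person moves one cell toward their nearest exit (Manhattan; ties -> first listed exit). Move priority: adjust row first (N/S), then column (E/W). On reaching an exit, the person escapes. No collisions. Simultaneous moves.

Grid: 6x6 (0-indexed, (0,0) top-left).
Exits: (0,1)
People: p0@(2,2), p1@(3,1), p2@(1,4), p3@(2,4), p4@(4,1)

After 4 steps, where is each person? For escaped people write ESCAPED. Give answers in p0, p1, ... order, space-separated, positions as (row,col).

Step 1: p0:(2,2)->(1,2) | p1:(3,1)->(2,1) | p2:(1,4)->(0,4) | p3:(2,4)->(1,4) | p4:(4,1)->(3,1)
Step 2: p0:(1,2)->(0,2) | p1:(2,1)->(1,1) | p2:(0,4)->(0,3) | p3:(1,4)->(0,4) | p4:(3,1)->(2,1)
Step 3: p0:(0,2)->(0,1)->EXIT | p1:(1,1)->(0,1)->EXIT | p2:(0,3)->(0,2) | p3:(0,4)->(0,3) | p4:(2,1)->(1,1)
Step 4: p0:escaped | p1:escaped | p2:(0,2)->(0,1)->EXIT | p3:(0,3)->(0,2) | p4:(1,1)->(0,1)->EXIT

ESCAPED ESCAPED ESCAPED (0,2) ESCAPED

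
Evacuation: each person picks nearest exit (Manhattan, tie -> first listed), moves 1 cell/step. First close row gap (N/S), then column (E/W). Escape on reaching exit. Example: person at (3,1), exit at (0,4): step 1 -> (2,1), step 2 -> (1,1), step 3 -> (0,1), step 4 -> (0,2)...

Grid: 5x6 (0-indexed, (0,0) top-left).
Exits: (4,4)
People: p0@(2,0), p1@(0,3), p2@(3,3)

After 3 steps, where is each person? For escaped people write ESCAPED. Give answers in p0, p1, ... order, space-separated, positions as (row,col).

Step 1: p0:(2,0)->(3,0) | p1:(0,3)->(1,3) | p2:(3,3)->(4,3)
Step 2: p0:(3,0)->(4,0) | p1:(1,3)->(2,3) | p2:(4,3)->(4,4)->EXIT
Step 3: p0:(4,0)->(4,1) | p1:(2,3)->(3,3) | p2:escaped

(4,1) (3,3) ESCAPED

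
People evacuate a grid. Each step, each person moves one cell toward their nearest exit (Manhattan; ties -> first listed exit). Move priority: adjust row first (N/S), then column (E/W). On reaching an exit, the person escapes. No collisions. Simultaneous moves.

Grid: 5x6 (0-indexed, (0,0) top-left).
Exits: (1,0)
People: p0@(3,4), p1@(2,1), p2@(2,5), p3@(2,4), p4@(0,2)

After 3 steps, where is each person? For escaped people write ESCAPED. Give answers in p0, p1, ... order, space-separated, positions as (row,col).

Step 1: p0:(3,4)->(2,4) | p1:(2,1)->(1,1) | p2:(2,5)->(1,5) | p3:(2,4)->(1,4) | p4:(0,2)->(1,2)
Step 2: p0:(2,4)->(1,4) | p1:(1,1)->(1,0)->EXIT | p2:(1,5)->(1,4) | p3:(1,4)->(1,3) | p4:(1,2)->(1,1)
Step 3: p0:(1,4)->(1,3) | p1:escaped | p2:(1,4)->(1,3) | p3:(1,3)->(1,2) | p4:(1,1)->(1,0)->EXIT

(1,3) ESCAPED (1,3) (1,2) ESCAPED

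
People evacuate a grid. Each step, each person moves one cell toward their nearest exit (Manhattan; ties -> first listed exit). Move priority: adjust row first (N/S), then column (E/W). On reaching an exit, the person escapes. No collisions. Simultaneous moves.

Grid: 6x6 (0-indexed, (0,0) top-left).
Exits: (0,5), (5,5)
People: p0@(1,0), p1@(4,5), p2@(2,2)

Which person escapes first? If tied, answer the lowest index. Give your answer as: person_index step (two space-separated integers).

Step 1: p0:(1,0)->(0,0) | p1:(4,5)->(5,5)->EXIT | p2:(2,2)->(1,2)
Step 2: p0:(0,0)->(0,1) | p1:escaped | p2:(1,2)->(0,2)
Step 3: p0:(0,1)->(0,2) | p1:escaped | p2:(0,2)->(0,3)
Step 4: p0:(0,2)->(0,3) | p1:escaped | p2:(0,3)->(0,4)
Step 5: p0:(0,3)->(0,4) | p1:escaped | p2:(0,4)->(0,5)->EXIT
Step 6: p0:(0,4)->(0,5)->EXIT | p1:escaped | p2:escaped
Exit steps: [6, 1, 5]
First to escape: p1 at step 1

Answer: 1 1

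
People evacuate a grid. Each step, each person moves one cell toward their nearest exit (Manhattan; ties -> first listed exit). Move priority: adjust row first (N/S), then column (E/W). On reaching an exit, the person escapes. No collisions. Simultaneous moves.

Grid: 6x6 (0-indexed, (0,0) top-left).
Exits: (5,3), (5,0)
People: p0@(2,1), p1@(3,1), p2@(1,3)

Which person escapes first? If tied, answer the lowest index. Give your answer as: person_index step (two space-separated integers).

Answer: 1 3

Derivation:
Step 1: p0:(2,1)->(3,1) | p1:(3,1)->(4,1) | p2:(1,3)->(2,3)
Step 2: p0:(3,1)->(4,1) | p1:(4,1)->(5,1) | p2:(2,3)->(3,3)
Step 3: p0:(4,1)->(5,1) | p1:(5,1)->(5,0)->EXIT | p2:(3,3)->(4,3)
Step 4: p0:(5,1)->(5,0)->EXIT | p1:escaped | p2:(4,3)->(5,3)->EXIT
Exit steps: [4, 3, 4]
First to escape: p1 at step 3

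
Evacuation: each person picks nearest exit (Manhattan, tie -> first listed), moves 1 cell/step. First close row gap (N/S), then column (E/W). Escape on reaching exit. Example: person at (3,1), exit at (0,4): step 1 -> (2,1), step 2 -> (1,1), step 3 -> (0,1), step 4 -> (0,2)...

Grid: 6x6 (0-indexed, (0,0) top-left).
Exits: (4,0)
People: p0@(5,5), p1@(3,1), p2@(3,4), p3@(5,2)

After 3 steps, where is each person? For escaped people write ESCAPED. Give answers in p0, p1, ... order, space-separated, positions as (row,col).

Step 1: p0:(5,5)->(4,5) | p1:(3,1)->(4,1) | p2:(3,4)->(4,4) | p3:(5,2)->(4,2)
Step 2: p0:(4,5)->(4,4) | p1:(4,1)->(4,0)->EXIT | p2:(4,4)->(4,3) | p3:(4,2)->(4,1)
Step 3: p0:(4,4)->(4,3) | p1:escaped | p2:(4,3)->(4,2) | p3:(4,1)->(4,0)->EXIT

(4,3) ESCAPED (4,2) ESCAPED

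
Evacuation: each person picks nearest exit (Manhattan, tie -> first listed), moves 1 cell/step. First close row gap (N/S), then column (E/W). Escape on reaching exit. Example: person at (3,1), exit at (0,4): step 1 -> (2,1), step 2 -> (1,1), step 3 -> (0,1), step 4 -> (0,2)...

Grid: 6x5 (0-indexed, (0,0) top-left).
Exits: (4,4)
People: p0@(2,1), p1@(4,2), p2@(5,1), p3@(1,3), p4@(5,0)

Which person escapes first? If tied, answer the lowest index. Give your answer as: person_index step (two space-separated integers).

Answer: 1 2

Derivation:
Step 1: p0:(2,1)->(3,1) | p1:(4,2)->(4,3) | p2:(5,1)->(4,1) | p3:(1,3)->(2,3) | p4:(5,0)->(4,0)
Step 2: p0:(3,1)->(4,1) | p1:(4,3)->(4,4)->EXIT | p2:(4,1)->(4,2) | p3:(2,3)->(3,3) | p4:(4,0)->(4,1)
Step 3: p0:(4,1)->(4,2) | p1:escaped | p2:(4,2)->(4,3) | p3:(3,3)->(4,3) | p4:(4,1)->(4,2)
Step 4: p0:(4,2)->(4,3) | p1:escaped | p2:(4,3)->(4,4)->EXIT | p3:(4,3)->(4,4)->EXIT | p4:(4,2)->(4,3)
Step 5: p0:(4,3)->(4,4)->EXIT | p1:escaped | p2:escaped | p3:escaped | p4:(4,3)->(4,4)->EXIT
Exit steps: [5, 2, 4, 4, 5]
First to escape: p1 at step 2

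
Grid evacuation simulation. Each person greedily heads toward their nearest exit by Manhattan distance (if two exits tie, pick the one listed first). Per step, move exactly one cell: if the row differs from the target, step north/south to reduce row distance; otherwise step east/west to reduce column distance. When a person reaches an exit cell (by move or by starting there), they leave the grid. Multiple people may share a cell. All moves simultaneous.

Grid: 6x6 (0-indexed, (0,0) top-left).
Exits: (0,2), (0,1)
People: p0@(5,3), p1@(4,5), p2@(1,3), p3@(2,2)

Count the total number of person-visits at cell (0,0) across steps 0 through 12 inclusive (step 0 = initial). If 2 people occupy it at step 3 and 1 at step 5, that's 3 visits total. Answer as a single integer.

Step 0: p0@(5,3) p1@(4,5) p2@(1,3) p3@(2,2) -> at (0,0): 0 [-], cum=0
Step 1: p0@(4,3) p1@(3,5) p2@(0,3) p3@(1,2) -> at (0,0): 0 [-], cum=0
Step 2: p0@(3,3) p1@(2,5) p2@ESC p3@ESC -> at (0,0): 0 [-], cum=0
Step 3: p0@(2,3) p1@(1,5) p2@ESC p3@ESC -> at (0,0): 0 [-], cum=0
Step 4: p0@(1,3) p1@(0,5) p2@ESC p3@ESC -> at (0,0): 0 [-], cum=0
Step 5: p0@(0,3) p1@(0,4) p2@ESC p3@ESC -> at (0,0): 0 [-], cum=0
Step 6: p0@ESC p1@(0,3) p2@ESC p3@ESC -> at (0,0): 0 [-], cum=0
Step 7: p0@ESC p1@ESC p2@ESC p3@ESC -> at (0,0): 0 [-], cum=0
Total visits = 0

Answer: 0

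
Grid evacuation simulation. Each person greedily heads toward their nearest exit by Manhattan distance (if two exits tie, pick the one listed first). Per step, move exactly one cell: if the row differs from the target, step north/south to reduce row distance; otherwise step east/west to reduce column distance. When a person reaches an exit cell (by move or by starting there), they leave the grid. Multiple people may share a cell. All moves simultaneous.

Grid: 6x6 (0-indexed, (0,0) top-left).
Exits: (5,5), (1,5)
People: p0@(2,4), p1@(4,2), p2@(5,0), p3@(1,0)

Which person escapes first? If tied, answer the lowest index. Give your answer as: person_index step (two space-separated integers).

Answer: 0 2

Derivation:
Step 1: p0:(2,4)->(1,4) | p1:(4,2)->(5,2) | p2:(5,0)->(5,1) | p3:(1,0)->(1,1)
Step 2: p0:(1,4)->(1,5)->EXIT | p1:(5,2)->(5,3) | p2:(5,1)->(5,2) | p3:(1,1)->(1,2)
Step 3: p0:escaped | p1:(5,3)->(5,4) | p2:(5,2)->(5,3) | p3:(1,2)->(1,3)
Step 4: p0:escaped | p1:(5,4)->(5,5)->EXIT | p2:(5,3)->(5,4) | p3:(1,3)->(1,4)
Step 5: p0:escaped | p1:escaped | p2:(5,4)->(5,5)->EXIT | p3:(1,4)->(1,5)->EXIT
Exit steps: [2, 4, 5, 5]
First to escape: p0 at step 2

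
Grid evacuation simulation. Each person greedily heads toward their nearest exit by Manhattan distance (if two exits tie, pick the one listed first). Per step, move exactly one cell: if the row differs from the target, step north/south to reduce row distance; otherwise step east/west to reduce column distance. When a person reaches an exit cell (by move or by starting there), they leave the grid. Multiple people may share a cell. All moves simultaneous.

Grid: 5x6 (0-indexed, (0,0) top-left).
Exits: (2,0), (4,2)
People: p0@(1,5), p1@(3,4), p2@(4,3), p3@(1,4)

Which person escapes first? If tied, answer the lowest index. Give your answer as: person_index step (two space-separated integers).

Answer: 2 1

Derivation:
Step 1: p0:(1,5)->(2,5) | p1:(3,4)->(4,4) | p2:(4,3)->(4,2)->EXIT | p3:(1,4)->(2,4)
Step 2: p0:(2,5)->(2,4) | p1:(4,4)->(4,3) | p2:escaped | p3:(2,4)->(2,3)
Step 3: p0:(2,4)->(2,3) | p1:(4,3)->(4,2)->EXIT | p2:escaped | p3:(2,3)->(2,2)
Step 4: p0:(2,3)->(2,2) | p1:escaped | p2:escaped | p3:(2,2)->(2,1)
Step 5: p0:(2,2)->(2,1) | p1:escaped | p2:escaped | p3:(2,1)->(2,0)->EXIT
Step 6: p0:(2,1)->(2,0)->EXIT | p1:escaped | p2:escaped | p3:escaped
Exit steps: [6, 3, 1, 5]
First to escape: p2 at step 1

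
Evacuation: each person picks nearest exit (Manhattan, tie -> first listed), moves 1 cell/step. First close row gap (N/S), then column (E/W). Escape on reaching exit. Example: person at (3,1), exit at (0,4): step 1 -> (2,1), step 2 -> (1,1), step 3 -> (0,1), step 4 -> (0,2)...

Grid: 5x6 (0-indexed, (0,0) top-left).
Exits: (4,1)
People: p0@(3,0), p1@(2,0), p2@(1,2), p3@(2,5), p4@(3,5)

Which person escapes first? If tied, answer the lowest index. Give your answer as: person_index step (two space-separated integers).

Answer: 0 2

Derivation:
Step 1: p0:(3,0)->(4,0) | p1:(2,0)->(3,0) | p2:(1,2)->(2,2) | p3:(2,5)->(3,5) | p4:(3,5)->(4,5)
Step 2: p0:(4,0)->(4,1)->EXIT | p1:(3,0)->(4,0) | p2:(2,2)->(3,2) | p3:(3,5)->(4,5) | p4:(4,5)->(4,4)
Step 3: p0:escaped | p1:(4,0)->(4,1)->EXIT | p2:(3,2)->(4,2) | p3:(4,5)->(4,4) | p4:(4,4)->(4,3)
Step 4: p0:escaped | p1:escaped | p2:(4,2)->(4,1)->EXIT | p3:(4,4)->(4,3) | p4:(4,3)->(4,2)
Step 5: p0:escaped | p1:escaped | p2:escaped | p3:(4,3)->(4,2) | p4:(4,2)->(4,1)->EXIT
Step 6: p0:escaped | p1:escaped | p2:escaped | p3:(4,2)->(4,1)->EXIT | p4:escaped
Exit steps: [2, 3, 4, 6, 5]
First to escape: p0 at step 2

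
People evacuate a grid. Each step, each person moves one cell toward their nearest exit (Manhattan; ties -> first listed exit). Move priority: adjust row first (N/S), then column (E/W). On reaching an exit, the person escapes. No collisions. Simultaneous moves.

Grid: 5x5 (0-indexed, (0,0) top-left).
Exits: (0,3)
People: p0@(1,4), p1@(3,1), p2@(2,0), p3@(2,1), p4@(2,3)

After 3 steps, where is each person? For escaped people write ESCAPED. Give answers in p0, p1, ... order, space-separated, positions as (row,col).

Step 1: p0:(1,4)->(0,4) | p1:(3,1)->(2,1) | p2:(2,0)->(1,0) | p3:(2,1)->(1,1) | p4:(2,3)->(1,3)
Step 2: p0:(0,4)->(0,3)->EXIT | p1:(2,1)->(1,1) | p2:(1,0)->(0,0) | p3:(1,1)->(0,1) | p4:(1,3)->(0,3)->EXIT
Step 3: p0:escaped | p1:(1,1)->(0,1) | p2:(0,0)->(0,1) | p3:(0,1)->(0,2) | p4:escaped

ESCAPED (0,1) (0,1) (0,2) ESCAPED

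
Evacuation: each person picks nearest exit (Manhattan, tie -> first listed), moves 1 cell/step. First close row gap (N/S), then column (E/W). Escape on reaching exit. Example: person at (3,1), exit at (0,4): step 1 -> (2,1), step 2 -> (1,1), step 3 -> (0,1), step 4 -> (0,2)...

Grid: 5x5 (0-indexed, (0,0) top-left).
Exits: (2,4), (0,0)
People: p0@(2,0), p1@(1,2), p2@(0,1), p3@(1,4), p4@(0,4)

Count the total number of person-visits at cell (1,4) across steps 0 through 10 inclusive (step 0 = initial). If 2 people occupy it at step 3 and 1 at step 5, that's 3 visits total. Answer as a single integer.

Answer: 2

Derivation:
Step 0: p0@(2,0) p1@(1,2) p2@(0,1) p3@(1,4) p4@(0,4) -> at (1,4): 1 [p3], cum=1
Step 1: p0@(1,0) p1@(2,2) p2@ESC p3@ESC p4@(1,4) -> at (1,4): 1 [p4], cum=2
Step 2: p0@ESC p1@(2,3) p2@ESC p3@ESC p4@ESC -> at (1,4): 0 [-], cum=2
Step 3: p0@ESC p1@ESC p2@ESC p3@ESC p4@ESC -> at (1,4): 0 [-], cum=2
Total visits = 2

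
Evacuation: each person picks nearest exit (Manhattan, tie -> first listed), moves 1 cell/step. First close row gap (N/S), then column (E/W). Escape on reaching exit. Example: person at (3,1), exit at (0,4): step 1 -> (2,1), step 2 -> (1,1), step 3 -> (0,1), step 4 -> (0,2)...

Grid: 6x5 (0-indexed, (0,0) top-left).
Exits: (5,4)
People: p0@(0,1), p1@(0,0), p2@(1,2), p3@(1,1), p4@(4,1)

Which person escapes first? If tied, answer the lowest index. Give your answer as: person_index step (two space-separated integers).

Step 1: p0:(0,1)->(1,1) | p1:(0,0)->(1,0) | p2:(1,2)->(2,2) | p3:(1,1)->(2,1) | p4:(4,1)->(5,1)
Step 2: p0:(1,1)->(2,1) | p1:(1,0)->(2,0) | p2:(2,2)->(3,2) | p3:(2,1)->(3,1) | p4:(5,1)->(5,2)
Step 3: p0:(2,1)->(3,1) | p1:(2,0)->(3,0) | p2:(3,2)->(4,2) | p3:(3,1)->(4,1) | p4:(5,2)->(5,3)
Step 4: p0:(3,1)->(4,1) | p1:(3,0)->(4,0) | p2:(4,2)->(5,2) | p3:(4,1)->(5,1) | p4:(5,3)->(5,4)->EXIT
Step 5: p0:(4,1)->(5,1) | p1:(4,0)->(5,0) | p2:(5,2)->(5,3) | p3:(5,1)->(5,2) | p4:escaped
Step 6: p0:(5,1)->(5,2) | p1:(5,0)->(5,1) | p2:(5,3)->(5,4)->EXIT | p3:(5,2)->(5,3) | p4:escaped
Step 7: p0:(5,2)->(5,3) | p1:(5,1)->(5,2) | p2:escaped | p3:(5,3)->(5,4)->EXIT | p4:escaped
Step 8: p0:(5,3)->(5,4)->EXIT | p1:(5,2)->(5,3) | p2:escaped | p3:escaped | p4:escaped
Step 9: p0:escaped | p1:(5,3)->(5,4)->EXIT | p2:escaped | p3:escaped | p4:escaped
Exit steps: [8, 9, 6, 7, 4]
First to escape: p4 at step 4

Answer: 4 4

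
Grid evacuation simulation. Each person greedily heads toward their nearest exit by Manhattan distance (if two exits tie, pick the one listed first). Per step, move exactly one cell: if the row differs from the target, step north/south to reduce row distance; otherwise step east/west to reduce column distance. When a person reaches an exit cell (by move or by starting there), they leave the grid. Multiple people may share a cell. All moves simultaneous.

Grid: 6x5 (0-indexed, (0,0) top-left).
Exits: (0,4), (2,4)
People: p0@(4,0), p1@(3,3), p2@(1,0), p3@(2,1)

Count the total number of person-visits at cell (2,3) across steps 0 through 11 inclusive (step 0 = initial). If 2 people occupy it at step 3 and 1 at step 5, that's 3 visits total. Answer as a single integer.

Step 0: p0@(4,0) p1@(3,3) p2@(1,0) p3@(2,1) -> at (2,3): 0 [-], cum=0
Step 1: p0@(3,0) p1@(2,3) p2@(0,0) p3@(2,2) -> at (2,3): 1 [p1], cum=1
Step 2: p0@(2,0) p1@ESC p2@(0,1) p3@(2,3) -> at (2,3): 1 [p3], cum=2
Step 3: p0@(2,1) p1@ESC p2@(0,2) p3@ESC -> at (2,3): 0 [-], cum=2
Step 4: p0@(2,2) p1@ESC p2@(0,3) p3@ESC -> at (2,3): 0 [-], cum=2
Step 5: p0@(2,3) p1@ESC p2@ESC p3@ESC -> at (2,3): 1 [p0], cum=3
Step 6: p0@ESC p1@ESC p2@ESC p3@ESC -> at (2,3): 0 [-], cum=3
Total visits = 3

Answer: 3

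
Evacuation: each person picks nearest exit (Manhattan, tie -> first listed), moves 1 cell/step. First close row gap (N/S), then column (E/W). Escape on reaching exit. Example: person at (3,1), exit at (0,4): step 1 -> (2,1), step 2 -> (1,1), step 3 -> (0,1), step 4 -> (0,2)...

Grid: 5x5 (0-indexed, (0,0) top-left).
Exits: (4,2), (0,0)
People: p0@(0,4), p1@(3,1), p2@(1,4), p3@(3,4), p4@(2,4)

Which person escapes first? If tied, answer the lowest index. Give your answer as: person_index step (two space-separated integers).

Answer: 1 2

Derivation:
Step 1: p0:(0,4)->(0,3) | p1:(3,1)->(4,1) | p2:(1,4)->(2,4) | p3:(3,4)->(4,4) | p4:(2,4)->(3,4)
Step 2: p0:(0,3)->(0,2) | p1:(4,1)->(4,2)->EXIT | p2:(2,4)->(3,4) | p3:(4,4)->(4,3) | p4:(3,4)->(4,4)
Step 3: p0:(0,2)->(0,1) | p1:escaped | p2:(3,4)->(4,4) | p3:(4,3)->(4,2)->EXIT | p4:(4,4)->(4,3)
Step 4: p0:(0,1)->(0,0)->EXIT | p1:escaped | p2:(4,4)->(4,3) | p3:escaped | p4:(4,3)->(4,2)->EXIT
Step 5: p0:escaped | p1:escaped | p2:(4,3)->(4,2)->EXIT | p3:escaped | p4:escaped
Exit steps: [4, 2, 5, 3, 4]
First to escape: p1 at step 2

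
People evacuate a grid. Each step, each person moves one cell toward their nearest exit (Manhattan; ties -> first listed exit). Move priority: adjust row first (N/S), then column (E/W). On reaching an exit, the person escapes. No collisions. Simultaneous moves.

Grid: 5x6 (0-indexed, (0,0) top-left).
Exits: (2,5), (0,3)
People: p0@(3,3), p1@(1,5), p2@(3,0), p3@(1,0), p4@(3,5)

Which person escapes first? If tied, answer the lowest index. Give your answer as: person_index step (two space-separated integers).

Step 1: p0:(3,3)->(2,3) | p1:(1,5)->(2,5)->EXIT | p2:(3,0)->(2,0) | p3:(1,0)->(0,0) | p4:(3,5)->(2,5)->EXIT
Step 2: p0:(2,3)->(2,4) | p1:escaped | p2:(2,0)->(2,1) | p3:(0,0)->(0,1) | p4:escaped
Step 3: p0:(2,4)->(2,5)->EXIT | p1:escaped | p2:(2,1)->(2,2) | p3:(0,1)->(0,2) | p4:escaped
Step 4: p0:escaped | p1:escaped | p2:(2,2)->(2,3) | p3:(0,2)->(0,3)->EXIT | p4:escaped
Step 5: p0:escaped | p1:escaped | p2:(2,3)->(2,4) | p3:escaped | p4:escaped
Step 6: p0:escaped | p1:escaped | p2:(2,4)->(2,5)->EXIT | p3:escaped | p4:escaped
Exit steps: [3, 1, 6, 4, 1]
First to escape: p1 at step 1

Answer: 1 1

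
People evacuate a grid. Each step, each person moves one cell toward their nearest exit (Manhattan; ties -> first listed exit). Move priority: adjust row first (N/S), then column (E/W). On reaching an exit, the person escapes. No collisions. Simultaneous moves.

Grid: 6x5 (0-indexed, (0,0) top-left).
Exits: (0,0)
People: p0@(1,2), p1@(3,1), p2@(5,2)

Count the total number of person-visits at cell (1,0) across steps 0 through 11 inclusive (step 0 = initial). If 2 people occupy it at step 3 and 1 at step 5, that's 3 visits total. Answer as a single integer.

Answer: 0

Derivation:
Step 0: p0@(1,2) p1@(3,1) p2@(5,2) -> at (1,0): 0 [-], cum=0
Step 1: p0@(0,2) p1@(2,1) p2@(4,2) -> at (1,0): 0 [-], cum=0
Step 2: p0@(0,1) p1@(1,1) p2@(3,2) -> at (1,0): 0 [-], cum=0
Step 3: p0@ESC p1@(0,1) p2@(2,2) -> at (1,0): 0 [-], cum=0
Step 4: p0@ESC p1@ESC p2@(1,2) -> at (1,0): 0 [-], cum=0
Step 5: p0@ESC p1@ESC p2@(0,2) -> at (1,0): 0 [-], cum=0
Step 6: p0@ESC p1@ESC p2@(0,1) -> at (1,0): 0 [-], cum=0
Step 7: p0@ESC p1@ESC p2@ESC -> at (1,0): 0 [-], cum=0
Total visits = 0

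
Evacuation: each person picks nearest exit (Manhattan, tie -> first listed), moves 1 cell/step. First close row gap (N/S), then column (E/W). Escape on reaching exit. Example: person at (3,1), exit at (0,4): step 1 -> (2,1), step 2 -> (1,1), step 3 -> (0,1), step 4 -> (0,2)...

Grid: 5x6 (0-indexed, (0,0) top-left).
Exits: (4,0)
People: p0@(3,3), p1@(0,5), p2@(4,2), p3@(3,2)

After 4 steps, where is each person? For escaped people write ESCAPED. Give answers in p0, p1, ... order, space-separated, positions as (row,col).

Step 1: p0:(3,3)->(4,3) | p1:(0,5)->(1,5) | p2:(4,2)->(4,1) | p3:(3,2)->(4,2)
Step 2: p0:(4,3)->(4,2) | p1:(1,5)->(2,5) | p2:(4,1)->(4,0)->EXIT | p3:(4,2)->(4,1)
Step 3: p0:(4,2)->(4,1) | p1:(2,5)->(3,5) | p2:escaped | p3:(4,1)->(4,0)->EXIT
Step 4: p0:(4,1)->(4,0)->EXIT | p1:(3,5)->(4,5) | p2:escaped | p3:escaped

ESCAPED (4,5) ESCAPED ESCAPED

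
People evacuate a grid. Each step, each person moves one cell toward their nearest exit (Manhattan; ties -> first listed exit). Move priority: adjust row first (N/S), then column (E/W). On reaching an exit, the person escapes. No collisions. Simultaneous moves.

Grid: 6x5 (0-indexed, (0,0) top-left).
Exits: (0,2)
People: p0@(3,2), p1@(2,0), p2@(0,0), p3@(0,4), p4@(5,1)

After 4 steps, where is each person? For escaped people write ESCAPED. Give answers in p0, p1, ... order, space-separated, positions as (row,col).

Step 1: p0:(3,2)->(2,2) | p1:(2,0)->(1,0) | p2:(0,0)->(0,1) | p3:(0,4)->(0,3) | p4:(5,1)->(4,1)
Step 2: p0:(2,2)->(1,2) | p1:(1,0)->(0,0) | p2:(0,1)->(0,2)->EXIT | p3:(0,3)->(0,2)->EXIT | p4:(4,1)->(3,1)
Step 3: p0:(1,2)->(0,2)->EXIT | p1:(0,0)->(0,1) | p2:escaped | p3:escaped | p4:(3,1)->(2,1)
Step 4: p0:escaped | p1:(0,1)->(0,2)->EXIT | p2:escaped | p3:escaped | p4:(2,1)->(1,1)

ESCAPED ESCAPED ESCAPED ESCAPED (1,1)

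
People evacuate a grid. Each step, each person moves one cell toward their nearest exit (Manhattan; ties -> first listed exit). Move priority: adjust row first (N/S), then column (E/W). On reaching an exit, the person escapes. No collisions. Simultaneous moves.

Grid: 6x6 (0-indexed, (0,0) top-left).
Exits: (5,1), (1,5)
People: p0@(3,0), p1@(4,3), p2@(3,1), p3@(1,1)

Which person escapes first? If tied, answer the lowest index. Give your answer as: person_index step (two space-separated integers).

Step 1: p0:(3,0)->(4,0) | p1:(4,3)->(5,3) | p2:(3,1)->(4,1) | p3:(1,1)->(2,1)
Step 2: p0:(4,0)->(5,0) | p1:(5,3)->(5,2) | p2:(4,1)->(5,1)->EXIT | p3:(2,1)->(3,1)
Step 3: p0:(5,0)->(5,1)->EXIT | p1:(5,2)->(5,1)->EXIT | p2:escaped | p3:(3,1)->(4,1)
Step 4: p0:escaped | p1:escaped | p2:escaped | p3:(4,1)->(5,1)->EXIT
Exit steps: [3, 3, 2, 4]
First to escape: p2 at step 2

Answer: 2 2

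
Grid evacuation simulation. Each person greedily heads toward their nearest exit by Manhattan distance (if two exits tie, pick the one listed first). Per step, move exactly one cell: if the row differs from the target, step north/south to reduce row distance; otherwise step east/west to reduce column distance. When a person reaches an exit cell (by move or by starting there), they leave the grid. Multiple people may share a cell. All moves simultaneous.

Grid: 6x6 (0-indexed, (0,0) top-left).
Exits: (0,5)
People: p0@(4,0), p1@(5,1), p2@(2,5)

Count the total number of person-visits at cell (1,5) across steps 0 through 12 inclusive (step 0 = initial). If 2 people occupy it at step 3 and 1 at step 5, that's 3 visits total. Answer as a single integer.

Step 0: p0@(4,0) p1@(5,1) p2@(2,5) -> at (1,5): 0 [-], cum=0
Step 1: p0@(3,0) p1@(4,1) p2@(1,5) -> at (1,5): 1 [p2], cum=1
Step 2: p0@(2,0) p1@(3,1) p2@ESC -> at (1,5): 0 [-], cum=1
Step 3: p0@(1,0) p1@(2,1) p2@ESC -> at (1,5): 0 [-], cum=1
Step 4: p0@(0,0) p1@(1,1) p2@ESC -> at (1,5): 0 [-], cum=1
Step 5: p0@(0,1) p1@(0,1) p2@ESC -> at (1,5): 0 [-], cum=1
Step 6: p0@(0,2) p1@(0,2) p2@ESC -> at (1,5): 0 [-], cum=1
Step 7: p0@(0,3) p1@(0,3) p2@ESC -> at (1,5): 0 [-], cum=1
Step 8: p0@(0,4) p1@(0,4) p2@ESC -> at (1,5): 0 [-], cum=1
Step 9: p0@ESC p1@ESC p2@ESC -> at (1,5): 0 [-], cum=1
Total visits = 1

Answer: 1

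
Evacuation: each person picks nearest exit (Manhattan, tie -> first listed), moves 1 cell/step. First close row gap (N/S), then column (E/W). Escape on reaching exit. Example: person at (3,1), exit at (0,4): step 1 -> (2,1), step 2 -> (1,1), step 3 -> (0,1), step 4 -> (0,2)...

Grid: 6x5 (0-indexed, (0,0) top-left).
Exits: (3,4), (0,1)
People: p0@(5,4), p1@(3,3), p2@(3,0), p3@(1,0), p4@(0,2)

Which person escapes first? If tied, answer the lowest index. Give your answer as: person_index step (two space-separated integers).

Answer: 1 1

Derivation:
Step 1: p0:(5,4)->(4,4) | p1:(3,3)->(3,4)->EXIT | p2:(3,0)->(3,1) | p3:(1,0)->(0,0) | p4:(0,2)->(0,1)->EXIT
Step 2: p0:(4,4)->(3,4)->EXIT | p1:escaped | p2:(3,1)->(3,2) | p3:(0,0)->(0,1)->EXIT | p4:escaped
Step 3: p0:escaped | p1:escaped | p2:(3,2)->(3,3) | p3:escaped | p4:escaped
Step 4: p0:escaped | p1:escaped | p2:(3,3)->(3,4)->EXIT | p3:escaped | p4:escaped
Exit steps: [2, 1, 4, 2, 1]
First to escape: p1 at step 1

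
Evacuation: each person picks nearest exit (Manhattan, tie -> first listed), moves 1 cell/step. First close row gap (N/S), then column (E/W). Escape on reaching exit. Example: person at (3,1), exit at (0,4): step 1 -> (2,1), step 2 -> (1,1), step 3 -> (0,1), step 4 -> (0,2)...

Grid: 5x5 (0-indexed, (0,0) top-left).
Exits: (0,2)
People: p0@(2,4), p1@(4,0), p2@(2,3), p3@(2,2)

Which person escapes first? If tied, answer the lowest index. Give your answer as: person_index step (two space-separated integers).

Answer: 3 2

Derivation:
Step 1: p0:(2,4)->(1,4) | p1:(4,0)->(3,0) | p2:(2,3)->(1,3) | p3:(2,2)->(1,2)
Step 2: p0:(1,4)->(0,4) | p1:(3,0)->(2,0) | p2:(1,3)->(0,3) | p3:(1,2)->(0,2)->EXIT
Step 3: p0:(0,4)->(0,3) | p1:(2,0)->(1,0) | p2:(0,3)->(0,2)->EXIT | p3:escaped
Step 4: p0:(0,3)->(0,2)->EXIT | p1:(1,0)->(0,0) | p2:escaped | p3:escaped
Step 5: p0:escaped | p1:(0,0)->(0,1) | p2:escaped | p3:escaped
Step 6: p0:escaped | p1:(0,1)->(0,2)->EXIT | p2:escaped | p3:escaped
Exit steps: [4, 6, 3, 2]
First to escape: p3 at step 2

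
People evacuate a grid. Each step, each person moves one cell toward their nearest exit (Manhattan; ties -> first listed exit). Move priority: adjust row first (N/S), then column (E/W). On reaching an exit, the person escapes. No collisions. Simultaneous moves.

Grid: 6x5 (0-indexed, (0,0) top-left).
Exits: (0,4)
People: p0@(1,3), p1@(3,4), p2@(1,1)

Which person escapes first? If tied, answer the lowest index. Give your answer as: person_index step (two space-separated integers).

Answer: 0 2

Derivation:
Step 1: p0:(1,3)->(0,3) | p1:(3,4)->(2,4) | p2:(1,1)->(0,1)
Step 2: p0:(0,3)->(0,4)->EXIT | p1:(2,4)->(1,4) | p2:(0,1)->(0,2)
Step 3: p0:escaped | p1:(1,4)->(0,4)->EXIT | p2:(0,2)->(0,3)
Step 4: p0:escaped | p1:escaped | p2:(0,3)->(0,4)->EXIT
Exit steps: [2, 3, 4]
First to escape: p0 at step 2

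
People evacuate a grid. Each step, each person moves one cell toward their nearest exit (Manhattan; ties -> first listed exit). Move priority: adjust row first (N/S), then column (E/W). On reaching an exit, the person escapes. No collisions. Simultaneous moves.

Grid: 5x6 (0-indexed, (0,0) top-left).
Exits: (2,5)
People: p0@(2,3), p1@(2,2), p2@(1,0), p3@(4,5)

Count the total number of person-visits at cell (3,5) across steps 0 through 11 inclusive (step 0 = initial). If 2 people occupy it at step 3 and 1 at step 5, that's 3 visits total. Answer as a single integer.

Step 0: p0@(2,3) p1@(2,2) p2@(1,0) p3@(4,5) -> at (3,5): 0 [-], cum=0
Step 1: p0@(2,4) p1@(2,3) p2@(2,0) p3@(3,5) -> at (3,5): 1 [p3], cum=1
Step 2: p0@ESC p1@(2,4) p2@(2,1) p3@ESC -> at (3,5): 0 [-], cum=1
Step 3: p0@ESC p1@ESC p2@(2,2) p3@ESC -> at (3,5): 0 [-], cum=1
Step 4: p0@ESC p1@ESC p2@(2,3) p3@ESC -> at (3,5): 0 [-], cum=1
Step 5: p0@ESC p1@ESC p2@(2,4) p3@ESC -> at (3,5): 0 [-], cum=1
Step 6: p0@ESC p1@ESC p2@ESC p3@ESC -> at (3,5): 0 [-], cum=1
Total visits = 1

Answer: 1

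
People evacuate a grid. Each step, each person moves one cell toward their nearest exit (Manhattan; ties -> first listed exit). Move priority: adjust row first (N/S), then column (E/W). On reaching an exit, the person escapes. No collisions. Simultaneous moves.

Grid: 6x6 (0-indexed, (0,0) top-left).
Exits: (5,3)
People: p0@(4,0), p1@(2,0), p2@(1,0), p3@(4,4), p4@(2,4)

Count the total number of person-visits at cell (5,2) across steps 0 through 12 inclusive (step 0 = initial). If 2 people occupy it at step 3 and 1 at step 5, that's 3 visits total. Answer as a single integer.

Step 0: p0@(4,0) p1@(2,0) p2@(1,0) p3@(4,4) p4@(2,4) -> at (5,2): 0 [-], cum=0
Step 1: p0@(5,0) p1@(3,0) p2@(2,0) p3@(5,4) p4@(3,4) -> at (5,2): 0 [-], cum=0
Step 2: p0@(5,1) p1@(4,0) p2@(3,0) p3@ESC p4@(4,4) -> at (5,2): 0 [-], cum=0
Step 3: p0@(5,2) p1@(5,0) p2@(4,0) p3@ESC p4@(5,4) -> at (5,2): 1 [p0], cum=1
Step 4: p0@ESC p1@(5,1) p2@(5,0) p3@ESC p4@ESC -> at (5,2): 0 [-], cum=1
Step 5: p0@ESC p1@(5,2) p2@(5,1) p3@ESC p4@ESC -> at (5,2): 1 [p1], cum=2
Step 6: p0@ESC p1@ESC p2@(5,2) p3@ESC p4@ESC -> at (5,2): 1 [p2], cum=3
Step 7: p0@ESC p1@ESC p2@ESC p3@ESC p4@ESC -> at (5,2): 0 [-], cum=3
Total visits = 3

Answer: 3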